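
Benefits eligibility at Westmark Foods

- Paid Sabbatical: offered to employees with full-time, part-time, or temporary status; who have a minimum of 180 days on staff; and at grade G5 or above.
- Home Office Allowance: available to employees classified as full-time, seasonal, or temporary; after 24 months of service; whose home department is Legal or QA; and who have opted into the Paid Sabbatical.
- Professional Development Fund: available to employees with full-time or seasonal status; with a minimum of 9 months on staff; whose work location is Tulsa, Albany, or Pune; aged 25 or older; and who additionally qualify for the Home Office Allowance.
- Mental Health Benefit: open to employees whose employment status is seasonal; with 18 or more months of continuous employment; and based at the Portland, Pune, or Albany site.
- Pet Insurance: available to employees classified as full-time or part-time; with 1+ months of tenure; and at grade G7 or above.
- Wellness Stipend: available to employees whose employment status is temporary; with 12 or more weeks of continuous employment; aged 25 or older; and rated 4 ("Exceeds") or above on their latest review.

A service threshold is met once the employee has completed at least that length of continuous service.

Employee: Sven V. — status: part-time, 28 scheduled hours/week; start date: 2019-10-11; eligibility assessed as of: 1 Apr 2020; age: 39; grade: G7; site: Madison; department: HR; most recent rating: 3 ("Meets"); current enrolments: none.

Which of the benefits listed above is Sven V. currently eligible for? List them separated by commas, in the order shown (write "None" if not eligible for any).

Pet Insurance

Service from 2019-10-11 to 1 Apr 2020: 173 days.
Paid Sabbatical — status part-time ✓; service 173 days < 180 days ✗ → not eligible.
Home Office Allowance — status part-time ✗ (requires full-time, seasonal, or temporary) → not eligible.
Professional Development Fund — status part-time ✗ (requires full-time or seasonal) → not eligible.
Mental Health Benefit — status part-time ✗ (requires seasonal) → not eligible.
Pet Insurance — status part-time ✓; service 173 days ≥ 1 month (≈30 days) ✓; grade G7 ≥ G7 ✓ → eligible.
Wellness Stipend — status part-time ✗ (requires temporary) → not eligible.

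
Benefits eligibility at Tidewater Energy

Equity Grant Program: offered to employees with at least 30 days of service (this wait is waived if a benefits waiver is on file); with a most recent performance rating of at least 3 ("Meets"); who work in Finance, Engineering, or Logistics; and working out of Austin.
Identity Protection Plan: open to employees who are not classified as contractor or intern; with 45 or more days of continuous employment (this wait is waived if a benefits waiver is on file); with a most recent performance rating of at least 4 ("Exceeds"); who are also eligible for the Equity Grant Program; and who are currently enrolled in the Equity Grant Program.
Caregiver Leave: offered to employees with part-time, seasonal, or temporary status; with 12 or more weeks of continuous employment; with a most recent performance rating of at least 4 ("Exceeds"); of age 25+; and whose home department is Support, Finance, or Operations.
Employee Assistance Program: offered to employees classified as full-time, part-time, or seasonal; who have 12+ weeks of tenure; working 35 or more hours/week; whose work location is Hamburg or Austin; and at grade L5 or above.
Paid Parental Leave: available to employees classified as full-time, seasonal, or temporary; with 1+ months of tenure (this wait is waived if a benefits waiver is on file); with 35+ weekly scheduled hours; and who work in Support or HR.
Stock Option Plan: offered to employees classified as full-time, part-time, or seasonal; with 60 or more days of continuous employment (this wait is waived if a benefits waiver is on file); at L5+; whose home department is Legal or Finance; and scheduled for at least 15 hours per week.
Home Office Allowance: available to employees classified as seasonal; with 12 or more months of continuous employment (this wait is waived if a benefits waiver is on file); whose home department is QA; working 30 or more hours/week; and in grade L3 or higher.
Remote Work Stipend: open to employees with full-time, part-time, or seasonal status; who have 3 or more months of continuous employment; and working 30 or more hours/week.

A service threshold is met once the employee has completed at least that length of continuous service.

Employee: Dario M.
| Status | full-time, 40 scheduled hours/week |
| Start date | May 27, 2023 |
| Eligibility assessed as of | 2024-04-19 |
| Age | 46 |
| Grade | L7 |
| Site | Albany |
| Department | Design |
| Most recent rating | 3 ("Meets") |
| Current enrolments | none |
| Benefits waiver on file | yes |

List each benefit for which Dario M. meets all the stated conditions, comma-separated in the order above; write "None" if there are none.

Remote Work Stipend

Service from May 27, 2023 to 2024-04-19: 328 days.
Equity Grant Program — benefits waiver on file ✓; rating 3 ≥ 3 ✓; dept Design ✗ → not eligible.
Identity Protection Plan — status full-time ✓ (not excluded); benefits waiver on file ✓; rating 3 < 4 ✗ → not eligible.
Caregiver Leave — status full-time ✗ (requires part-time, seasonal, or temporary) → not eligible.
Employee Assistance Program — status full-time ✓; service 328 days ≥ 12 weeks (≈84 days) ✓; 40 hrs/wk ≥ 35 ✓; site Albany ✗ (not Hamburg or Austin) → not eligible.
Paid Parental Leave — status full-time ✓; benefits waiver on file ✓; 40 hrs/wk ≥ 35 ✓; dept Design ✗ → not eligible.
Stock Option Plan — status full-time ✓; benefits waiver on file ✓; grade L7 ≥ L5 ✓; dept Design ✗ → not eligible.
Home Office Allowance — status full-time ✗ (requires seasonal) → not eligible.
Remote Work Stipend — status full-time ✓; service 328 days ≥ 3 months (≈90 days) ✓; 40 hrs/wk ≥ 30 ✓ → eligible.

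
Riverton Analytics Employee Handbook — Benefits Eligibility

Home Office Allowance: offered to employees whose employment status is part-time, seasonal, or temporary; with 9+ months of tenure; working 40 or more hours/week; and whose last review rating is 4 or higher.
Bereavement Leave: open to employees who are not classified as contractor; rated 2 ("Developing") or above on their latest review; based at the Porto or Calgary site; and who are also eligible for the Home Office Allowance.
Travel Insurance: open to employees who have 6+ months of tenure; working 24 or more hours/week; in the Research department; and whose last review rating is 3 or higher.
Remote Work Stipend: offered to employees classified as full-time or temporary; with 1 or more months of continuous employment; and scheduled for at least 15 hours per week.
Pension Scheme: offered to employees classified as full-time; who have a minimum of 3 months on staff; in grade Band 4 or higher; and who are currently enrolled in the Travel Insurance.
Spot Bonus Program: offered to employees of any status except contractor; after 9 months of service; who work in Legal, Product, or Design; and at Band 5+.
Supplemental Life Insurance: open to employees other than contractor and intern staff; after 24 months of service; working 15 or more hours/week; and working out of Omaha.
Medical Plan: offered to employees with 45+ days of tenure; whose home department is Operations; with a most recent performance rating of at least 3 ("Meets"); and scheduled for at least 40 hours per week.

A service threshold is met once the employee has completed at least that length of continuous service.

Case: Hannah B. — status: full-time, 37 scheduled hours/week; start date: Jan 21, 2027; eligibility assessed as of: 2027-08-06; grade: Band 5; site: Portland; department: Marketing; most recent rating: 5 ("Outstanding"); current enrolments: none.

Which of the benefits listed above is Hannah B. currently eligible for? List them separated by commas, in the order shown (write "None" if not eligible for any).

Remote Work Stipend

Service from Jan 21, 2027 to 2027-08-06: 197 days.
Home Office Allowance — status full-time ✗ (requires part-time, seasonal, or temporary) → not eligible.
Bereavement Leave — status full-time ✓ (not excluded); rating 5 ≥ 2 ✓; site Portland ✗ (not Porto or Calgary) → not eligible.
Travel Insurance — service 197 days ≥ 6 months (≈180 days) ✓; 37 hrs/wk ≥ 24 ✓; dept Marketing ✗ → not eligible.
Remote Work Stipend — status full-time ✓; service 197 days ≥ 1 month (≈30 days) ✓; 37 hrs/wk ≥ 15 ✓ → eligible.
Pension Scheme — status full-time ✓; service 197 days ≥ 3 months (≈90 days) ✓; grade Band 5 ≥ Band 4 ✓; not enrolled in Travel Insurance ✗ → not eligible.
Spot Bonus Program — status full-time ✓ (not excluded); service 197 days < 9 months (≈270 days) ✗ → not eligible.
Supplemental Life Insurance — status full-time ✓ (not excluded); service 197 days < 24 months (≈720 days) ✗ → not eligible.
Medical Plan — service 197 days ≥ 45 days ✓; dept Marketing ✗ → not eligible.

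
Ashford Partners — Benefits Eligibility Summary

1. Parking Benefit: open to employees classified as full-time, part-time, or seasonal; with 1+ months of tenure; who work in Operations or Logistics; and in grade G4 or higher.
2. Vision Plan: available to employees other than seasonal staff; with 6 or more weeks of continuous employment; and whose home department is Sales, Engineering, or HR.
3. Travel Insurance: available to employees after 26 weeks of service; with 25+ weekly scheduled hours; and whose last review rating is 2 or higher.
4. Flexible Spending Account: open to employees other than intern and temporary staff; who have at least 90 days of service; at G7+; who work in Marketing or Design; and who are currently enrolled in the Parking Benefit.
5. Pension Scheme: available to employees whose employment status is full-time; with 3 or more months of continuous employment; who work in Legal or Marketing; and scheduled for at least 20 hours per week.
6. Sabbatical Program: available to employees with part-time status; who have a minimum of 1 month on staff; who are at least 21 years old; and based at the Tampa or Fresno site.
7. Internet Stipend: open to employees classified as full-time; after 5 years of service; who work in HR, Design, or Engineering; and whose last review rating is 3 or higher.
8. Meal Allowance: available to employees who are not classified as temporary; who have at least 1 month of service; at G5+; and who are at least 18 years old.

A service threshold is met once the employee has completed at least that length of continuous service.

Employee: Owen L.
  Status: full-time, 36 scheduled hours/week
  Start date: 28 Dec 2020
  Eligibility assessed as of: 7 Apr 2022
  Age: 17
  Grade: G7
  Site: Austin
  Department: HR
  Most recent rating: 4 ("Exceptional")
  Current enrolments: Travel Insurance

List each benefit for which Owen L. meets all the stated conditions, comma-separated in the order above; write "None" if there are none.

Service from 28 Dec 2020 to 7 Apr 2022: 465 days.
Parking Benefit — status full-time ✓; service 465 days ≥ 1 month (≈30 days) ✓; dept HR ✗ → not eligible.
Vision Plan — status full-time ✓ (not excluded); service 465 days ≥ 6 weeks (≈42 days) ✓; dept HR ✓ → eligible.
Travel Insurance — service 465 days ≥ 26 weeks (≈182 days) ✓; 36 hrs/wk ≥ 25 ✓; rating 4 ≥ 2 ✓ → eligible.
Flexible Spending Account — status full-time ✓ (not excluded); service 465 days ≥ 90 days ✓; grade G7 ≥ G7 ✓; dept HR ✗ → not eligible.
Pension Scheme — status full-time ✓; service 465 days ≥ 3 months (≈90 days) ✓; dept HR ✗ → not eligible.
Sabbatical Program — status full-time ✗ (requires part-time) → not eligible.
Internet Stipend — status full-time ✓; service 465 days < 5 years (≈1825 days) ✗ → not eligible.
Meal Allowance — status full-time ✓ (not excluded); service 465 days ≥ 1 month (≈30 days) ✓; grade G7 ≥ G5 ✓; age 17 < 18 ✗ → not eligible.

Vision Plan, Travel Insurance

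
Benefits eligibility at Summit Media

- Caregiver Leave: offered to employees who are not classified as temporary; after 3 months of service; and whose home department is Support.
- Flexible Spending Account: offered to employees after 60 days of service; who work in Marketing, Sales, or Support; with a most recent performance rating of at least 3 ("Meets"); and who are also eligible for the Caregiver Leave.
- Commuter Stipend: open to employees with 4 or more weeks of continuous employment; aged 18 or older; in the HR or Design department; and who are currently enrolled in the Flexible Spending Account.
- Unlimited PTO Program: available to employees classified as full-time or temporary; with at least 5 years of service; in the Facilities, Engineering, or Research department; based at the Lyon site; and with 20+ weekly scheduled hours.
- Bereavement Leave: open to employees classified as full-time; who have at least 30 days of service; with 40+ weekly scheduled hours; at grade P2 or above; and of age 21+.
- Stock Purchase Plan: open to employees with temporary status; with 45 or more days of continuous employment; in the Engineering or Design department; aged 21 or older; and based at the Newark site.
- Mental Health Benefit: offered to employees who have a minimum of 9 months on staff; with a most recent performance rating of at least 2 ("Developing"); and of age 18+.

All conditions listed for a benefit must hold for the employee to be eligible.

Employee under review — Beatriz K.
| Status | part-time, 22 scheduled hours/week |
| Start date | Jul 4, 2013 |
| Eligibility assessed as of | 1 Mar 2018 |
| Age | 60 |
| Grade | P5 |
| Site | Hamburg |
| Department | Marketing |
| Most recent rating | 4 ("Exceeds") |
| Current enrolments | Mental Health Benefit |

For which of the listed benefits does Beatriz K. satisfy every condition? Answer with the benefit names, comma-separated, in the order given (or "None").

Service from Jul 4, 2013 to 1 Mar 2018: 1701 days.
Caregiver Leave — status part-time ✓ (not excluded); service 1701 days ≥ 3 months (≈90 days) ✓; dept Marketing ✗ → not eligible.
Flexible Spending Account — service 1701 days ≥ 60 days ✓; dept Marketing ✓; rating 4 ≥ 3 ✓; not eligible for Caregiver Leave ✗ → not eligible.
Commuter Stipend — service 1701 days ≥ 4 weeks (≈28 days) ✓; age 60 ≥ 18 ✓; dept Marketing ✗ → not eligible.
Unlimited PTO Program — status part-time ✗ (requires full-time or temporary) → not eligible.
Bereavement Leave — status part-time ✗ (requires full-time) → not eligible.
Stock Purchase Plan — status part-time ✗ (requires temporary) → not eligible.
Mental Health Benefit — service 1701 days ≥ 9 months (≈270 days) ✓; rating 4 ≥ 2 ✓; age 60 ≥ 18 ✓ → eligible.

Mental Health Benefit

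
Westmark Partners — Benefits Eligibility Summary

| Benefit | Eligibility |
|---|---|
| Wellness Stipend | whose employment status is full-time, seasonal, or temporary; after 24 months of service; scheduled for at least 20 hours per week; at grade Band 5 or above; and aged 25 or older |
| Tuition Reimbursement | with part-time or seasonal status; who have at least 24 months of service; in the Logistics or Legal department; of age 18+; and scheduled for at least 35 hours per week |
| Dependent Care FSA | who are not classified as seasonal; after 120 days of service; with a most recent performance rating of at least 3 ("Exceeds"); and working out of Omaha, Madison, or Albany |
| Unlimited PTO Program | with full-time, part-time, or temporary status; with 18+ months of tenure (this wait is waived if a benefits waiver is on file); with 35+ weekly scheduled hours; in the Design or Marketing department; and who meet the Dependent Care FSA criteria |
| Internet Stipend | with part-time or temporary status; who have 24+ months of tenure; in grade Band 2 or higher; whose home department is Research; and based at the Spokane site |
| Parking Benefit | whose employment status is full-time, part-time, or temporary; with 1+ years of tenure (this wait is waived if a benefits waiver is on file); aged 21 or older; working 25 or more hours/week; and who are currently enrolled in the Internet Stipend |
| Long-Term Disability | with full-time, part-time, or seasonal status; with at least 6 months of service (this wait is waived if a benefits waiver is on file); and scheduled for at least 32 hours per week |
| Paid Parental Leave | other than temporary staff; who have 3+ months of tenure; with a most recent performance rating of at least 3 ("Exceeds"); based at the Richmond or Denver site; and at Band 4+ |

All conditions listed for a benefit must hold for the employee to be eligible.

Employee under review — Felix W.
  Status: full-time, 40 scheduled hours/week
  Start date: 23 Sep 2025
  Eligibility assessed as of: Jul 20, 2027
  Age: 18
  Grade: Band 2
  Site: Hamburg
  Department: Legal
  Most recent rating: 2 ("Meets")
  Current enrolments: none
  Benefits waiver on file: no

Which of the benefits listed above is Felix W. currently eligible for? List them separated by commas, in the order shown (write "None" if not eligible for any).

Long-Term Disability

Service from 23 Sep 2025 to Jul 20, 2027: 665 days.
Wellness Stipend — status full-time ✓; service 665 days < 24 months (≈720 days) ✗ → not eligible.
Tuition Reimbursement — status full-time ✗ (requires part-time or seasonal) → not eligible.
Dependent Care FSA — status full-time ✓ (not excluded); service 665 days ≥ 120 days ✓; rating 2 < 3 ✗ → not eligible.
Unlimited PTO Program — status full-time ✓; no waiver, service 665 days ≥ 18 months (≈540 days) ✓; 40 hrs/wk ≥ 35 ✓; dept Legal ✗ → not eligible.
Internet Stipend — status full-time ✗ (requires part-time or temporary) → not eligible.
Parking Benefit — status full-time ✓; no waiver, service 665 days ≥ 1 year (≈365 days) ✓; age 18 < 21 ✗ → not eligible.
Long-Term Disability — status full-time ✓; no waiver, service 665 days ≥ 6 months (≈180 days) ✓; 40 hrs/wk ≥ 32 ✓ → eligible.
Paid Parental Leave — status full-time ✓ (not excluded); service 665 days ≥ 3 months (≈90 days) ✓; rating 2 < 3 ✗ → not eligible.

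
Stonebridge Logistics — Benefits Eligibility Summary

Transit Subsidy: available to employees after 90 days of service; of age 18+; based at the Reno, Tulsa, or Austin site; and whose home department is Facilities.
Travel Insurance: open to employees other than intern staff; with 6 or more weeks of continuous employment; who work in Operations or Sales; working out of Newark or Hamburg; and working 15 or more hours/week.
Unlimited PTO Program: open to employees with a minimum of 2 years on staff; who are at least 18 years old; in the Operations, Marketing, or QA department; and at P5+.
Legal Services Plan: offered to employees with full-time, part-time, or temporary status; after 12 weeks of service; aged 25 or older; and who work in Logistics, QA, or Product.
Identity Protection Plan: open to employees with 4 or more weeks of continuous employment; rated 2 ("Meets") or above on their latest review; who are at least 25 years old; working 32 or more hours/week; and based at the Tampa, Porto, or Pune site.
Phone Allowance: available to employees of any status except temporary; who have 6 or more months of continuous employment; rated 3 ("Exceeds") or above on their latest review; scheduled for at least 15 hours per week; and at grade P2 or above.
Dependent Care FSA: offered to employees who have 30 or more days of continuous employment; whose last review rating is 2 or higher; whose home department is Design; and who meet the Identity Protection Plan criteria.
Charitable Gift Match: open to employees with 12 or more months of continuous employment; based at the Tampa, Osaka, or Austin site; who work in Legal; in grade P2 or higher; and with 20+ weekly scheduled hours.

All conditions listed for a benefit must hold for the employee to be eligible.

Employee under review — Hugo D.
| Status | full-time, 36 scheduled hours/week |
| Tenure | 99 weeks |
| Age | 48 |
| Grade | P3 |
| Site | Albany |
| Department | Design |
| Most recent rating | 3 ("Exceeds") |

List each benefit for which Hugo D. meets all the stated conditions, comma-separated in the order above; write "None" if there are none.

Transit Subsidy — service 99 weeks ≥ 90 days ✓; age 48 ≥ 18 ✓; site Albany ✗ (not Reno, Tulsa, or Austin) → not eligible.
Travel Insurance — status full-time ✓ (not excluded); service 99 weeks ≥ 6 weeks ✓; dept Design ✗ → not eligible.
Unlimited PTO Program — service 99 weeks < 2 years (≈730 days) ✗ → not eligible.
Legal Services Plan — status full-time ✓; service 99 weeks ≥ 12 weeks ✓; age 48 ≥ 25 ✓; dept Design ✗ → not eligible.
Identity Protection Plan — service 99 weeks ≥ 4 weeks ✓; rating 3 ≥ 2 ✓; age 48 ≥ 25 ✓; 36 hrs/wk ≥ 32 ✓; site Albany ✗ (not Tampa, Porto, or Pune) → not eligible.
Phone Allowance — status full-time ✓ (not excluded); service 99 weeks ≥ 6 months (≈180 days) ✓; rating 3 ≥ 3 ✓; 36 hrs/wk ≥ 15 ✓; grade P3 ≥ P2 ✓ → eligible.
Dependent Care FSA — service 99 weeks ≥ 30 days ✓; rating 3 ≥ 2 ✓; dept Design ✓; not eligible for Identity Protection Plan ✗ → not eligible.
Charitable Gift Match — service 99 weeks ≥ 12 months (≈360 days) ✓; site Albany ✗ (not Tampa, Osaka, or Austin) → not eligible.

Phone Allowance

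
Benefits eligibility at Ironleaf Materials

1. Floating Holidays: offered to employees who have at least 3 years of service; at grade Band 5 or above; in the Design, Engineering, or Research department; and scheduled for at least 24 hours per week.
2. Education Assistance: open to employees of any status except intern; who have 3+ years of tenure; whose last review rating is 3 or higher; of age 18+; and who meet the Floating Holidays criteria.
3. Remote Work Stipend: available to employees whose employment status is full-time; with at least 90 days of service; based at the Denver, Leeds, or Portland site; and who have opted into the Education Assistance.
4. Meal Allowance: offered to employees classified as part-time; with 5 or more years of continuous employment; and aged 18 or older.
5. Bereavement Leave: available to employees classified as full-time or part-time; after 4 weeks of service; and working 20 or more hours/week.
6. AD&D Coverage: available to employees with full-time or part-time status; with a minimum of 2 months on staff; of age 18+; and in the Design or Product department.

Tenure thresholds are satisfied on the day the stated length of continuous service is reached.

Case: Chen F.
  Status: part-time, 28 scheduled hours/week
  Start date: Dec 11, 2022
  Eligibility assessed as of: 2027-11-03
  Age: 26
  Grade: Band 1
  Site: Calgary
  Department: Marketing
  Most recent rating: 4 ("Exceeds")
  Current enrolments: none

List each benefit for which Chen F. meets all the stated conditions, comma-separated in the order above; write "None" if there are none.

Service from Dec 11, 2022 to 2027-11-03: 1788 days.
Floating Holidays — service 1788 days ≥ 3 years (≈1095 days) ✓; grade Band 1 < Band 5 ✗ → not eligible.
Education Assistance — status part-time ✓ (not excluded); service 1788 days ≥ 3 years (≈1095 days) ✓; rating 4 ≥ 3 ✓; age 26 ≥ 18 ✓; not eligible for Floating Holidays ✗ → not eligible.
Remote Work Stipend — status part-time ✗ (requires full-time) → not eligible.
Meal Allowance — status part-time ✓; service 1788 days < 5 years (≈1825 days) ✗ → not eligible.
Bereavement Leave — status part-time ✓; service 1788 days ≥ 4 weeks (≈28 days) ✓; 28 hrs/wk ≥ 20 ✓ → eligible.
AD&D Coverage — status part-time ✓; service 1788 days ≥ 2 months (≈60 days) ✓; age 26 ≥ 18 ✓; dept Marketing ✗ → not eligible.

Bereavement Leave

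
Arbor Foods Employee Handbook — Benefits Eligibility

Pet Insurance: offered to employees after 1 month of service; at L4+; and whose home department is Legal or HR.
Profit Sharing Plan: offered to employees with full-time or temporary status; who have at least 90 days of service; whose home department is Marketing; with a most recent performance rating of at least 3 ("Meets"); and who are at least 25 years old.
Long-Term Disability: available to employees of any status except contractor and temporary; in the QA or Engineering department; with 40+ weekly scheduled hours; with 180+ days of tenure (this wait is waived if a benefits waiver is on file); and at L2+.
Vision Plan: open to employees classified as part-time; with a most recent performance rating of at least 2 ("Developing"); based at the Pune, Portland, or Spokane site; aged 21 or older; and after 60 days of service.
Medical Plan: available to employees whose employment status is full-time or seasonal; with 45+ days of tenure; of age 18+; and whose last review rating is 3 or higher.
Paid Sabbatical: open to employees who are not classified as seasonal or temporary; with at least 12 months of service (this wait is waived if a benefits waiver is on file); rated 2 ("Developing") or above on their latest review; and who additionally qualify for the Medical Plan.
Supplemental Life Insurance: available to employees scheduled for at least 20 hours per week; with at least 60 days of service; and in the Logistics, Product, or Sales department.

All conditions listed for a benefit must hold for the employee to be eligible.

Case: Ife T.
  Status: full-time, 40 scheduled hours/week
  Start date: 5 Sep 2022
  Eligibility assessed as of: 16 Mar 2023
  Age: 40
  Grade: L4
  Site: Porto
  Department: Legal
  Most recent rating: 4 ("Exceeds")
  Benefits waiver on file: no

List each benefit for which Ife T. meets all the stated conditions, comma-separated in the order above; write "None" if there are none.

Service from 5 Sep 2022 to 16 Mar 2023: 192 days.
Pet Insurance — service 192 days ≥ 1 month (≈30 days) ✓; grade L4 ≥ L4 ✓; dept Legal ✓ → eligible.
Profit Sharing Plan — status full-time ✓; service 192 days ≥ 90 days ✓; dept Legal ✗ → not eligible.
Long-Term Disability — status full-time ✓ (not excluded); dept Legal ✗ → not eligible.
Vision Plan — status full-time ✗ (requires part-time) → not eligible.
Medical Plan — status full-time ✓; service 192 days ≥ 45 days ✓; age 40 ≥ 18 ✓; rating 4 ≥ 3 ✓ → eligible.
Paid Sabbatical — status full-time ✓ (not excluded); no waiver, service 192 days < 12 months (≈360 days) ✗ → not eligible.
Supplemental Life Insurance — 40 hrs/wk ≥ 20 ✓; service 192 days ≥ 60 days ✓; dept Legal ✗ → not eligible.

Pet Insurance, Medical Plan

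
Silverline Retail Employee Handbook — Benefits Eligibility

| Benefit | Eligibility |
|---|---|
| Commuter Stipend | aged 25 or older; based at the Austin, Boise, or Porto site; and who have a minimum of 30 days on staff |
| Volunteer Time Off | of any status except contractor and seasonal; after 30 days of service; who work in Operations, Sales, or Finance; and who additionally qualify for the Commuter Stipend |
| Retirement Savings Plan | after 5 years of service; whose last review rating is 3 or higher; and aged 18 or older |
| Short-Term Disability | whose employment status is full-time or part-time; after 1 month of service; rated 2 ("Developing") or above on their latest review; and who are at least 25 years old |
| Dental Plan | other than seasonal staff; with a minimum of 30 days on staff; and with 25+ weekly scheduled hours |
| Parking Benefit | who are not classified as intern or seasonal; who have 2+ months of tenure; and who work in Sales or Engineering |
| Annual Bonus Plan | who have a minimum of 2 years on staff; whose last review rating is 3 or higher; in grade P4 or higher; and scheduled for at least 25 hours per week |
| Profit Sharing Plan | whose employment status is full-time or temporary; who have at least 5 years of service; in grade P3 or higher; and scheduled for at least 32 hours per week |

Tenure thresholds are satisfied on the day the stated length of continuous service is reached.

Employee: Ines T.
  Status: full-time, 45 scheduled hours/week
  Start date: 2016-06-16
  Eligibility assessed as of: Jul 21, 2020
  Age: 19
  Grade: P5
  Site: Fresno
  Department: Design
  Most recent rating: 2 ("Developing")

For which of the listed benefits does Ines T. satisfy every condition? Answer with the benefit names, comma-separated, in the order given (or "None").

Service from 2016-06-16 to Jul 21, 2020: 1496 days.
Commuter Stipend — age 19 < 25 ✗ → not eligible.
Volunteer Time Off — status full-time ✓ (not excluded); service 1496 days ≥ 30 days ✓; dept Design ✗ → not eligible.
Retirement Savings Plan — service 1496 days < 5 years (≈1825 days) ✗ → not eligible.
Short-Term Disability — status full-time ✓; service 1496 days ≥ 1 month (≈30 days) ✓; rating 2 ≥ 2 ✓; age 19 < 25 ✗ → not eligible.
Dental Plan — status full-time ✓ (not excluded); service 1496 days ≥ 30 days ✓; 45 hrs/wk ≥ 25 ✓ → eligible.
Parking Benefit — status full-time ✓ (not excluded); service 1496 days ≥ 2 months (≈60 days) ✓; dept Design ✗ → not eligible.
Annual Bonus Plan — service 1496 days ≥ 2 years (≈730 days) ✓; rating 2 < 3 ✗ → not eligible.
Profit Sharing Plan — status full-time ✓; service 1496 days < 5 years (≈1825 days) ✗ → not eligible.

Dental Plan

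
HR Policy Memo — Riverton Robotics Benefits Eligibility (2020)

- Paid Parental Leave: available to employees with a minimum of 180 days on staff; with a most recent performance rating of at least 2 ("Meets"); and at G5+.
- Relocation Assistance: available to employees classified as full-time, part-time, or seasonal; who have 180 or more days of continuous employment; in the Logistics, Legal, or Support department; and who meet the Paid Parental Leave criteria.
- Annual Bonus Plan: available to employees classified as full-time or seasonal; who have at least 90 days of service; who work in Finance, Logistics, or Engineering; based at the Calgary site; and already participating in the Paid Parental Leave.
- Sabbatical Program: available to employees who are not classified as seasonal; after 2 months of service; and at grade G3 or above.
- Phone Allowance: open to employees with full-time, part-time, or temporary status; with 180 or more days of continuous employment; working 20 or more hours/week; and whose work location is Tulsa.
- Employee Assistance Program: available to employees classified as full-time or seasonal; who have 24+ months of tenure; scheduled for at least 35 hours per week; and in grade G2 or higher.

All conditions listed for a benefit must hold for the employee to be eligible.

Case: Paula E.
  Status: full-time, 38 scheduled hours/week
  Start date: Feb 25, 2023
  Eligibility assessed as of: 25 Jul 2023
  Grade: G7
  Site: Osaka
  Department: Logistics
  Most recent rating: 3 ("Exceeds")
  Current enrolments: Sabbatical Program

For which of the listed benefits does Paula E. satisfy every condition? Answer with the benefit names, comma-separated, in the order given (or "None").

Sabbatical Program

Service from Feb 25, 2023 to 25 Jul 2023: 150 days.
Paid Parental Leave — service 150 days < 180 days ✗ → not eligible.
Relocation Assistance — status full-time ✓; service 150 days < 180 days ✗ → not eligible.
Annual Bonus Plan — status full-time ✓; service 150 days ≥ 90 days ✓; dept Logistics ✓; site Osaka ✗ (not Calgary) → not eligible.
Sabbatical Program — status full-time ✓ (not excluded); service 150 days ≥ 2 months (≈60 days) ✓; grade G7 ≥ G3 ✓ → eligible.
Phone Allowance — status full-time ✓; service 150 days < 180 days ✗ → not eligible.
Employee Assistance Program — status full-time ✓; service 150 days < 24 months (≈720 days) ✗ → not eligible.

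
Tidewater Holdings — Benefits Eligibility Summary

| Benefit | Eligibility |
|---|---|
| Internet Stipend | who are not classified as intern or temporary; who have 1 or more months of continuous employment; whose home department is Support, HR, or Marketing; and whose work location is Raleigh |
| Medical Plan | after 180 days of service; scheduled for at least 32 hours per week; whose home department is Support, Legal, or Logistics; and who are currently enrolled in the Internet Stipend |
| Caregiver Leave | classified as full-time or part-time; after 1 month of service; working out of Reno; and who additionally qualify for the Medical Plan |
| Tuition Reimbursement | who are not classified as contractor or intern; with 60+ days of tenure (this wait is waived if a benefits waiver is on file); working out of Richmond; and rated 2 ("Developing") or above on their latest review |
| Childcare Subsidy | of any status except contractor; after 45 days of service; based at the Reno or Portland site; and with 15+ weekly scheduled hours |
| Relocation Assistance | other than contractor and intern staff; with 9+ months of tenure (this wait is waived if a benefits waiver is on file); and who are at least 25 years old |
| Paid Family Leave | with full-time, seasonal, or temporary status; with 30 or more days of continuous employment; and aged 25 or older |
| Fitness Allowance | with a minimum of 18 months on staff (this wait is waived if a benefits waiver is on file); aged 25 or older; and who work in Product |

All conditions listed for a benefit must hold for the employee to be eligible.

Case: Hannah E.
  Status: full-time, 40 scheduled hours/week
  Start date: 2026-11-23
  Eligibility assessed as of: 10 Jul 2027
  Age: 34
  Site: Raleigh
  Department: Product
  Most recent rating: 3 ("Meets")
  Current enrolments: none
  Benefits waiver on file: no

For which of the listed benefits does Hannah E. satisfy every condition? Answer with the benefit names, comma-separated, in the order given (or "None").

Service from 2026-11-23 to 10 Jul 2027: 229 days.
Internet Stipend — status full-time ✓ (not excluded); service 229 days ≥ 1 month (≈30 days) ✓; dept Product ✗ → not eligible.
Medical Plan — service 229 days ≥ 180 days ✓; 40 hrs/wk ≥ 32 ✓; dept Product ✗ → not eligible.
Caregiver Leave — status full-time ✓; service 229 days ≥ 1 month (≈30 days) ✓; site Raleigh ✗ (not Reno) → not eligible.
Tuition Reimbursement — status full-time ✓ (not excluded); no waiver, service 229 days ≥ 60 days ✓; site Raleigh ✗ (not Richmond) → not eligible.
Childcare Subsidy — status full-time ✓ (not excluded); service 229 days ≥ 45 days ✓; site Raleigh ✗ (not Reno or Portland) → not eligible.
Relocation Assistance — status full-time ✓ (not excluded); no waiver, service 229 days < 9 months (≈270 days) ✗ → not eligible.
Paid Family Leave — status full-time ✓; service 229 days ≥ 30 days ✓; age 34 ≥ 25 ✓ → eligible.
Fitness Allowance — no waiver, service 229 days < 18 months (≈540 days) ✗ → not eligible.

Paid Family Leave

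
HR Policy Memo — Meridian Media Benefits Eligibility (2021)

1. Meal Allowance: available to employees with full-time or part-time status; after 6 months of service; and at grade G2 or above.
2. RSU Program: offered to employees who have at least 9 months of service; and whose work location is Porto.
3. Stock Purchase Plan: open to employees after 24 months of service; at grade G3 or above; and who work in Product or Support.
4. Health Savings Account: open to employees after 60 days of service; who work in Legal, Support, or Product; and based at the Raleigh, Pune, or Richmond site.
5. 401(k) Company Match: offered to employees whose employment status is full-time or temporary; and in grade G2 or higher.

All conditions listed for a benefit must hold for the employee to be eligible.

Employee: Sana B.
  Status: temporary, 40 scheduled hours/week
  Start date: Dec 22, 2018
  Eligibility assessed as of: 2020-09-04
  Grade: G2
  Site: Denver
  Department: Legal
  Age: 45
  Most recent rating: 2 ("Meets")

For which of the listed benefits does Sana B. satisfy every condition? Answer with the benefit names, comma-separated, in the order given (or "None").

Service from Dec 22, 2018 to 2020-09-04: 622 days.
Meal Allowance — status temporary ✗ (requires full-time or part-time) → not eligible.
RSU Program — service 622 days ≥ 9 months (≈270 days) ✓; site Denver ✗ (not Porto) → not eligible.
Stock Purchase Plan — service 622 days < 24 months (≈720 days) ✗ → not eligible.
Health Savings Account — service 622 days ≥ 60 days ✓; dept Legal ✓; site Denver ✗ (not Raleigh, Pune, or Richmond) → not eligible.
401(k) Company Match — status temporary ✓; grade G2 ≥ G2 ✓ → eligible.

401(k) Company Match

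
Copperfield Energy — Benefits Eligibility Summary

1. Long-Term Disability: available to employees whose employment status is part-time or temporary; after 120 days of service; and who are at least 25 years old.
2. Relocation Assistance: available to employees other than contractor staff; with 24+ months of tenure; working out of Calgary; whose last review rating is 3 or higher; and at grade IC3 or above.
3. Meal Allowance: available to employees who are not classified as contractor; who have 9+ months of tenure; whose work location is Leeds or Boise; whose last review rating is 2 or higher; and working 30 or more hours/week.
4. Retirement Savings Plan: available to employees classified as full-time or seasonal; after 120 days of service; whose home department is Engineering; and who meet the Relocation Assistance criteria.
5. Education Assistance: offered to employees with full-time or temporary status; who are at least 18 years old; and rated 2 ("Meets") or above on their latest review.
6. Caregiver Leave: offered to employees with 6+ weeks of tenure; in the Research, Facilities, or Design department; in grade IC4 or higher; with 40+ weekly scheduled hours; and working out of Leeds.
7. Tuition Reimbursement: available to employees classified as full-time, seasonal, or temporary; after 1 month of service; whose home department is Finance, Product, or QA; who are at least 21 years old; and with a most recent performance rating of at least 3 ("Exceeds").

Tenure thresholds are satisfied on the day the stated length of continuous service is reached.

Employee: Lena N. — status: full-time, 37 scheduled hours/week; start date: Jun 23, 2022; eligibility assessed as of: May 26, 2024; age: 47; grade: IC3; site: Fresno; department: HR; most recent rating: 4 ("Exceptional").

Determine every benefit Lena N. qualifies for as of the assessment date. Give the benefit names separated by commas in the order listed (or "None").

Education Assistance

Service from Jun 23, 2022 to May 26, 2024: 703 days.
Long-Term Disability — status full-time ✗ (requires part-time or temporary) → not eligible.
Relocation Assistance — status full-time ✓ (not excluded); service 703 days < 24 months (≈720 days) ✗ → not eligible.
Meal Allowance — status full-time ✓ (not excluded); service 703 days ≥ 9 months (≈270 days) ✓; site Fresno ✗ (not Leeds or Boise) → not eligible.
Retirement Savings Plan — status full-time ✓; service 703 days ≥ 120 days ✓; dept HR ✗ → not eligible.
Education Assistance — status full-time ✓; age 47 ≥ 18 ✓; rating 4 ≥ 2 ✓ → eligible.
Caregiver Leave — service 703 days ≥ 6 weeks (≈42 days) ✓; dept HR ✗ → not eligible.
Tuition Reimbursement — status full-time ✓; service 703 days ≥ 1 month (≈30 days) ✓; dept HR ✗ → not eligible.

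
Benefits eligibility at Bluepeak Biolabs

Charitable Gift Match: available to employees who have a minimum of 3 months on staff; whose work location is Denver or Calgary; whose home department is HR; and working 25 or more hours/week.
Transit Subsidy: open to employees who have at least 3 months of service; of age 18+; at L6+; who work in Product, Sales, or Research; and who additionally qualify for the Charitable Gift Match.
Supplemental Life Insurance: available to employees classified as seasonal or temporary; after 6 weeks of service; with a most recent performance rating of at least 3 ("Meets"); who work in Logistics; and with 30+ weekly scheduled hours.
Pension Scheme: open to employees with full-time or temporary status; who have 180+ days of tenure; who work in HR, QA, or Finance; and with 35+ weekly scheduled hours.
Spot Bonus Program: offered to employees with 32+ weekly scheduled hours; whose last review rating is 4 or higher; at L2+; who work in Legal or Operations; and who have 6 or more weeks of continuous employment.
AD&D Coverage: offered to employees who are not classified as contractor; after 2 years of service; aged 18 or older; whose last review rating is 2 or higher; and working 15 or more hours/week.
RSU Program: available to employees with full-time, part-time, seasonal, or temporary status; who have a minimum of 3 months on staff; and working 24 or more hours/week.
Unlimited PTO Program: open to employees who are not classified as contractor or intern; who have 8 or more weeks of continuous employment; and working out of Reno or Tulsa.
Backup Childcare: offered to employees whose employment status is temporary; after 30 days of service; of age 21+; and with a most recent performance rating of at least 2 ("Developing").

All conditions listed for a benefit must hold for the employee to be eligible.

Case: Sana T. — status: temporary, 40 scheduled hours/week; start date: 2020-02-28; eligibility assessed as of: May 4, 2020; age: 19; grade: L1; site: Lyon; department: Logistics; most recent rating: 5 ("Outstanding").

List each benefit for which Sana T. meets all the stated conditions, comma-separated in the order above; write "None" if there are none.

Supplemental Life Insurance

Service from 2020-02-28 to May 4, 2020: 66 days.
Charitable Gift Match — service 66 days < 3 months (≈90 days) ✗ → not eligible.
Transit Subsidy — service 66 days < 3 months (≈90 days) ✗ → not eligible.
Supplemental Life Insurance — status temporary ✓; service 66 days ≥ 6 weeks (≈42 days) ✓; rating 5 ≥ 3 ✓; dept Logistics ✓; 40 hrs/wk ≥ 30 ✓ → eligible.
Pension Scheme — status temporary ✓; service 66 days < 180 days ✗ → not eligible.
Spot Bonus Program — 40 hrs/wk ≥ 32 ✓; rating 5 ≥ 4 ✓; grade L1 < L2 ✗ → not eligible.
AD&D Coverage — status temporary ✓ (not excluded); service 66 days < 2 years (≈730 days) ✗ → not eligible.
RSU Program — status temporary ✓; service 66 days < 3 months (≈90 days) ✗ → not eligible.
Unlimited PTO Program — status temporary ✓ (not excluded); service 66 days ≥ 8 weeks (≈56 days) ✓; site Lyon ✗ (not Reno or Tulsa) → not eligible.
Backup Childcare — status temporary ✓; service 66 days ≥ 30 days ✓; age 19 < 21 ✗ → not eligible.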